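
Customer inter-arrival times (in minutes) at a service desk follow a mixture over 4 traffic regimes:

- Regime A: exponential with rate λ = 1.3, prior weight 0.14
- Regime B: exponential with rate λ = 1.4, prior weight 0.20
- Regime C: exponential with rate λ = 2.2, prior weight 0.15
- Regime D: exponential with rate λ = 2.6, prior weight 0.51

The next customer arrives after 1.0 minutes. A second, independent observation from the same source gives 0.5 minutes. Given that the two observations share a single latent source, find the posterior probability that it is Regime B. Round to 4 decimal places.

0.2693

By Bayes' theorem, P(k | x) = π_k f_k(x) / Σ_j π_j f_j(x).
Since both observations come from the same component, the likelihood for component k is f_k(x₁)·f_k(x₂).
  L_A = [0.354291] × [0.67866] = 0.240443
  L_B = [0.345236] × [0.695219] = 0.240015
  L_C = [0.243767] × [0.732316] = 0.178515
  L_D = [0.193111] × [0.708583] = 0.136835
Prior × likelihood for each component:
  π_A·L_A = 0.14 × 0.240443 = 0.033662
  π_B·L_B = 0.20 × 0.240015 = 0.0480029
  π_C·L_C = 0.15 × 0.178515 = 0.0267772
  π_D·L_D = 0.51 × 0.136835 = 0.069786
Normaliser: 0.033662 + 0.0480029 + 0.0267772 + 0.069786 = 0.178228
P(Regime B | x₁,x₂) = 0.0480029 / 0.178228 ≈ 0.2693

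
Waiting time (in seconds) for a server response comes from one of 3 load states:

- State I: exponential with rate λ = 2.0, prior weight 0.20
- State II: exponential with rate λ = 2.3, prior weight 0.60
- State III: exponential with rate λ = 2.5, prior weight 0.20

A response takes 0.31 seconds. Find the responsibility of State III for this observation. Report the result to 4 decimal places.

0.2053

Posterior ∝ prior × likelihood, so P(k | x) ∝ π_k f_k(x); normalise over all components.
Exponential densities:
  f_I = 2.0·e^(−2.0·0.31) = 2.0·e^(−0.6200) = 1.07589
  f_II = 2.3·e^(−2.3·0.31) = 2.3·e^(−0.7130) = 1.12739
  f_III = 2.5·e^(−2.5·0.31) = 2.5·e^(−0.7750) = 1.15176
Prior × likelihood for each component:
  π_I·f_I = 0.20 × 1.07589 = 0.215178
  π_II·f_II = 0.60 × 1.12739 = 0.676437
  π_III·f_III = 0.20 × 1.15176 = 0.230352
Evidence: 0.215178 + 0.676437 + 0.230352 = 1.12197
Responsibility of State III: 0.230352 / 1.12197 ≈ 0.2053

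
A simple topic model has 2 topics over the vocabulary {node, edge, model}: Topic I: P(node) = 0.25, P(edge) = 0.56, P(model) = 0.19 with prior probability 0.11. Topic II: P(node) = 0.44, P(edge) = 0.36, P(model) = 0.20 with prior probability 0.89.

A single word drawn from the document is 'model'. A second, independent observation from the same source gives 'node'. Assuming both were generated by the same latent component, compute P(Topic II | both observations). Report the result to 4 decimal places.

Apply Bayes' rule: the posterior for each component is proportional to its prior times its likelihood at x.
Since both observations come from the same component, the likelihood for component k is f_k(x₁)·f_k(x₂).
  f_I = [0.19] × [0.25] = 0.0475
  f_II = [0.2] × [0.44] = 0.088
Multiply by the mixture weights:
  π_I·f_I = 0.11 × 0.0475 = 0.005225
  π_II·f_II = 0.89 × 0.088 = 0.07832
Marginal: 0.005225 + 0.07832 = 0.083545
P(Topic II | x) ≈ 0.9375

0.9375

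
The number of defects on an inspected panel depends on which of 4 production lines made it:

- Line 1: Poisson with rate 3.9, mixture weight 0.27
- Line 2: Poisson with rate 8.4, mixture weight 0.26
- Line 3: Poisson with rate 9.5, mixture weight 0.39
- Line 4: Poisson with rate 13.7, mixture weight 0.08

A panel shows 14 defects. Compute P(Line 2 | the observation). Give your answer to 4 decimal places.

0.1906

Apply Bayes' rule: the posterior for each component is proportional to its prior times its likelihood at x.
Component likelihoods at x = 14 defects:
  L_1 = e^(−3.9)·3.9^14/14! = 4.37268e-05
  L_2 = e^(−8.4)·8.4^14/14! = 0.0224609
  L_3 = e^(−9.5)·9.5^14/14! = 0.0418721
  L_4 = e^(−13.7)·13.7^14/14! = 0.105644
Multiply by the mixture weights:
  π_1·L_1 = 0.27 × 4.37268e-05 = 1.18062e-05
  π_2·L_2 = 0.26 × 0.0224609 = 0.00583985
  π_3·L_3 = 0.39 × 0.0418721 = 0.0163301
  π_4·L_4 = 0.08 × 0.105644 = 0.00845153
Normaliser: 1.18062e-05 + 0.00583985 + 0.0163301 + 0.00845153 = 0.0306333
P(Line 2 | 14 defects) = 0.00583985 / 0.0306333 ≈ 0.1906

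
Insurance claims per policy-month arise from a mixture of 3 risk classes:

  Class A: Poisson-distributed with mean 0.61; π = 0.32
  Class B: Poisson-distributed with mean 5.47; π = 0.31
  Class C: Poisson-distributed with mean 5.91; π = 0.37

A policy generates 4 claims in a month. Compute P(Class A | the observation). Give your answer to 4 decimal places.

P(component k | x) = w_k·f_k(x) / marginal(x), where marginal(x) = Σ_j w_j·f_j(x).
Evaluate each component's likelihood at the observed value:
  L_A = 0.00313465
  L_B = 0.15709
  L_C = 0.137866
Weight by the priors:
  w_A·L_A = 0.32 × 0.00313465 = 0.00100309
  w_B·L_B = 0.31 × 0.15709 = 0.0486978
  w_C·L_C = 0.37 × 0.137866 = 0.0510106
Denominator: 0.00100309 + 0.0486978 + 0.0510106 = 0.100711
P(Class A | 4 claims) = 0.00100309 / 0.100711 ≈ 0.0100

0.0100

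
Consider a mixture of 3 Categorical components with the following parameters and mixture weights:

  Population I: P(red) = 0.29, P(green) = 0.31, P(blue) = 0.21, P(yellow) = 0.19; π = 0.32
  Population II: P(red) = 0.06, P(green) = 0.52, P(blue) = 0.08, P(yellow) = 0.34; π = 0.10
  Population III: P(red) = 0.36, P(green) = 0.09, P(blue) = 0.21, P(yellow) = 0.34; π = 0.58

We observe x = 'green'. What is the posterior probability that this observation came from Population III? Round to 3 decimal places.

0.257

P(component k | x) = π_k·f_k(x) / marginal(x), where marginal(x) = Σ_j π_j·f_j(x).
Component likelihoods at x = 'green':
  f_I = P(green | comp) = 0.31
  f_II = P(green | comp) = 0.52
  f_III = P(green | comp) = 0.09
Prior × likelihood for each component:
  π_I·f_I = 0.32 × 0.31 = 0.0992
  π_II·f_II = 0.10 × 0.52 = 0.052
  π_III·f_III = 0.58 × 0.09 = 0.0522
Sum: 0.0992 + 0.052 + 0.0522 = 0.2034
P(Population III | data) ≈ 0.257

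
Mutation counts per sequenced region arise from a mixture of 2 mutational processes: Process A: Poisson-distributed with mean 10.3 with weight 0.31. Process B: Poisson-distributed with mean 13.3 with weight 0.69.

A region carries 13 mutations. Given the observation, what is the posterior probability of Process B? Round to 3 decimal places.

0.755

The responsibility of component k is π_k f_k(x) divided by Σ_j π_j f_j(x).
Poisson probabilities:
  f_A = e^(−10.3)·10.3^13/13! = 0.0793178
  f_B = e^(−13.3)·13.3^13/13! = 0.109566
Unnormalised posteriors:
  π_A·f_A = 0.31 × 0.0793178 = 0.0245885
  π_B·f_B = 0.69 × 0.109566 = 0.0756003
Normaliser: 0.0245885 + 0.0756003 = 0.100189
P(Process B | data) = 0.0756003 / 0.100189 ≈ 0.755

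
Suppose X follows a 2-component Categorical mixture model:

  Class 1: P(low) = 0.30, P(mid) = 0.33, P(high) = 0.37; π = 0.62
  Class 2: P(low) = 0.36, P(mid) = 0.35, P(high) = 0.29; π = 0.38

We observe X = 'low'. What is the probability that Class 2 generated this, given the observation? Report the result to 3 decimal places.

Apply Bayes' rule: the posterior for each component is proportional to its prior times its likelihood at x.
Component likelihoods at x = 'low':
  f_1 = P(low | comp) = 0.30
  f_2 = P(low | comp) = 0.36
Weight by the priors:
  π_1·f_1 = 0.62 × 0.3 = 0.186
  π_2·f_2 = 0.38 × 0.36 = 0.1368
Evidence: 0.186 + 0.1368 = 0.3228
Responsibility of Class 2: 0.1368 / 0.3228 ≈ 0.424

0.424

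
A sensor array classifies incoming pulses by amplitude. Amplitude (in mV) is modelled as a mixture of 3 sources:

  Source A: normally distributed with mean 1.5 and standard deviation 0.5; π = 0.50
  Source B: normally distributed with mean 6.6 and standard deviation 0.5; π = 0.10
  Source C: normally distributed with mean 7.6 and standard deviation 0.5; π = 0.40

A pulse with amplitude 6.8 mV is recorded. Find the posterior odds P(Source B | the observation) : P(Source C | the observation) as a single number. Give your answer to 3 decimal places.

The posterior odds equal the prior odds times the likelihood ratio: (π_i/π_j)·(f_i(x)/f_j(x)).
Normal densities:
  f_A = (1/(0.5·√(2π)))·exp(−(6.8−1.5)²/(2·0.5²)) = 0.797885·exp(-56.18000) = 3.18622e-25
  f_B = (1/(0.5·√(2π)))·exp(−(6.8−6.6)²/(2·0.5²)) = 0.797885·exp(-0.08000) = 0.73654
  f_C = (1/(0.5·√(2π)))·exp(−(6.8−7.6)²/(2·0.5²)) = 0.797885·exp(-1.28000) = 0.221842
Odds = (0.10/0.40) × (0.73654/0.221842) = 0.25 × 3.32012 ≈ 0.830

0.830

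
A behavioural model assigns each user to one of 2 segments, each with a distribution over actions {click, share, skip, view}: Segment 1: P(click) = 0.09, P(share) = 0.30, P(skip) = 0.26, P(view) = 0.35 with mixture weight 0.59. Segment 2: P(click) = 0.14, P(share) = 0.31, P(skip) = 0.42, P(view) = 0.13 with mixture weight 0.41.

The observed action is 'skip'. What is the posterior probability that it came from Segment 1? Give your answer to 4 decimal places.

The responsibility of component k is π_k f_k(x) divided by Σ_j π_j f_j(x).
Categorical probabilities:
  p_1 = P(skip | comp) = 0.26
  p_2 = P(skip | comp) = 0.42
Multiply by the mixture weights:
  π_1·p_1 = 0.59 × 0.26 = 0.1534
  π_2·p_2 = 0.41 × 0.42 = 0.1722
Marginal: 0.1534 + 0.1722 = 0.3256
Responsibility of Segment 1: 0.1534 / 0.3256 ≈ 0.4711

0.4711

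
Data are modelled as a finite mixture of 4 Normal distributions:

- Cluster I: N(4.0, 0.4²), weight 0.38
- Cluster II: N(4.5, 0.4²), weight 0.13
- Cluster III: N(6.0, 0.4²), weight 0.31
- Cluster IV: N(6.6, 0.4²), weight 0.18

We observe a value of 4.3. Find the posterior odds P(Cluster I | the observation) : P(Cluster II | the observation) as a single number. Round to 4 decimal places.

The posterior odds equal the prior odds times the likelihood ratio: (P(Z=i)/P(Z=j))·(f_i(x)/f_j(x)).
Normal densities:
  p_I = 0.752844
  p_II = 0.880163
  p_III = 0.000119297
  p_IV = 6.59811e-08
Posterior odds = (P(Z=I)·p_I) / (P(Z=II)·p_II) = (0.38·0.752844) / (0.13·0.880163) = 0.286081 / 0.114421 ≈ 2.5002

2.5002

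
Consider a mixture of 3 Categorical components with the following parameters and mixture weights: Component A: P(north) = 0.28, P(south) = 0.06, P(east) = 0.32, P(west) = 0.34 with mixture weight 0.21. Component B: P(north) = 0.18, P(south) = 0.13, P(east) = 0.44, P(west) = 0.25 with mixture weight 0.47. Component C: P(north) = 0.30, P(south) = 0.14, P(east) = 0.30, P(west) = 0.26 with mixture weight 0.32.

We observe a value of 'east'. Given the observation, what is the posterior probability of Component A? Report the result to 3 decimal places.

0.182

The responsibility of component k is w_k f_k(x) divided by Σ_j w_j f_j(x).
Evaluate each component's likelihood at the observed value:
  p_A = 0.32
  p_B = 0.44
  p_C = 0.3
Prior × likelihood for each component:
  w_A·p_A = 0.21 × 0.32 = 0.0672
  w_B·p_B = 0.47 × 0.44 = 0.2068
  w_C·p_C = 0.32 × 0.3 = 0.096
Evidence: 0.0672 + 0.2068 + 0.096 = 0.37
P(Component A | 'east') ≈ 0.182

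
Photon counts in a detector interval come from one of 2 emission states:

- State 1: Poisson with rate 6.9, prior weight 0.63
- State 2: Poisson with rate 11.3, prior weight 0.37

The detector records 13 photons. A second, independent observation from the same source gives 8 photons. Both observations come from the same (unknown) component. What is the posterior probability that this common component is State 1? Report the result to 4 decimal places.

0.2637

The responsibility of component k is π_k f_k(x) divided by Σ_j π_j f_j(x).
Since both observations come from the same component, the likelihood for component k is f_k(x₁)·f_k(x₂).
  f_1 = [0.0130055] × [0.128422] = 0.00167019
  f_2 = [0.0973222] × [0.0815792] = 0.00793946
Unnormalised posteriors:
  π_1·f_1 = 0.63 × 0.00167019 = 0.00105222
  π_2·f_2 = 0.37 × 0.00793946 = 0.0029376
Evidence: 0.00105222 + 0.0029376 = 0.00398982
P(State 1 | x) = 0.00105222 / 0.00398982 ≈ 0.2637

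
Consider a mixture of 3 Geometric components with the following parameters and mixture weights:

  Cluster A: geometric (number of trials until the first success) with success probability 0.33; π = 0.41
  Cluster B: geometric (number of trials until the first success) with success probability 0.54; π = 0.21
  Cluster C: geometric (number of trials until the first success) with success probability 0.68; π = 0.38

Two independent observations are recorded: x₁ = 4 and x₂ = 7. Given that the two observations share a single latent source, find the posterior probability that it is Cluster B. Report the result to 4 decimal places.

0.0442

Apply Bayes' rule: the posterior for each component is proportional to its prior times its likelihood at x.
Since both observations come from the same component, the likelihood for component k is f_k(x₁)·f_k(x₂).
  p_A = [0.33·(1−0.33)^3 = 0.33·0.300763 = 0.0992518] × [0.0298513] = 0.00296279
  p_B = [0.54·(1−0.54)^3 = 0.54·0.097336 = 0.0525614] × [0.00511612] = 0.000268911
  p_C = [0.68·(1−0.68)^3 = 0.68·0.032768 = 0.0222822] × [0.000730144] = 1.62693e-05
Unnormalised posteriors:
  π_A·p_A = 0.41 × 0.00296279 = 0.00121474
  π_B·p_B = 0.21 × 0.000268911 = 5.64712e-05
  π_C·p_C = 0.38 × 1.62693e-05 = 6.18232e-06
Denominator: 0.00121474 + 5.64712e-05 + 6.18232e-06 = 0.0012774
Responsibility of Cluster B: 5.64712e-05 / 0.0012774 ≈ 0.0442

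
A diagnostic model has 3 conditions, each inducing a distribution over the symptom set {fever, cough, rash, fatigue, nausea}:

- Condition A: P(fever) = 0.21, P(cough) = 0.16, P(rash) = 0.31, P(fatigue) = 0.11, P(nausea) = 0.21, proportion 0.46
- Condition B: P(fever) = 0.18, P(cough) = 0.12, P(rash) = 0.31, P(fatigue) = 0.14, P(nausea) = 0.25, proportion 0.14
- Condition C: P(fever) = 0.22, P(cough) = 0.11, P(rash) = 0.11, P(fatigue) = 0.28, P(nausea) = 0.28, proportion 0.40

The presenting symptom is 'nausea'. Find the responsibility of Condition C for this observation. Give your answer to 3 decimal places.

By Bayes' theorem, P(k | x) = π_k f_k(x) / Σ_j π_j f_j(x).
Evaluate each component's likelihood at the observed value:
  p_A = P(nausea | comp) = 0.21
  p_B = P(nausea | comp) = 0.25
  p_C = P(nausea | comp) = 0.28
Multiply by the mixture weights:
  π_A·p_A = 0.46 × 0.21 = 0.0966
  π_B·p_B = 0.14 × 0.25 = 0.035
  π_C·p_C = 0.40 × 0.28 = 0.112
Normaliser: 0.0966 + 0.035 + 0.112 = 0.2436
P(Condition C | 'nausea') ≈ 0.460

0.460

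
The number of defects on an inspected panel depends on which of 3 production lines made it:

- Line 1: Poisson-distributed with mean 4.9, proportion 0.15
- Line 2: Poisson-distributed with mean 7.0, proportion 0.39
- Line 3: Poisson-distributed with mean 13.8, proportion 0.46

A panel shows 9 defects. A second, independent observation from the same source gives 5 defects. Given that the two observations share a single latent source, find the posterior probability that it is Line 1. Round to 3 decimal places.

0.146

Posterior ∝ prior × likelihood, so P(k | x) ∝ w_k f_k(x); normalise over all components.
Since both observations come from the same component, the likelihood for component k is f_k(x₁)·f_k(x₂).
  f_1 = [e^(−4.9)·4.9^9/9! = 0.0334163] × [0.17529] = 0.00585754
  f_2 = [e^(−7.0)·7.0^9/9! = 0.101405] × [0.127717] = 0.0129511
  f_3 = [e^(−13.8)·13.8^9/9! = 0.0508025] × [0.00423595] = 0.000215197
Unnormalised posteriors:
  w_1·f_1 = 0.15 × 0.00585754 = 0.00087863
  w_2·f_2 = 0.39 × 0.0129511 = 0.00505092
  w_3·f_3 = 0.46 × 0.000215197 = 9.89904e-05
Denominator: 0.00087863 + 0.00505092 + 9.89904e-05 = 0.00602854
P(Line 1 | x) = 0.00087863 / 0.00602854 ≈ 0.146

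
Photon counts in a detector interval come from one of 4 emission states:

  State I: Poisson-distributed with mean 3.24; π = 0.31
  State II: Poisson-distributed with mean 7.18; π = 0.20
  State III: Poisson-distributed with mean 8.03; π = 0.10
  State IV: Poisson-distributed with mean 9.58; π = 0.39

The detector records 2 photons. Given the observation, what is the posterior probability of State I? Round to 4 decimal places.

0.9112

P(component k | x) = w_k·f_k(x) / marginal(x), where marginal(x) = Σ_j w_j·f_j(x).
Evaluate each component's likelihood at the observed value:
  p_I = e^(−3.24)·3.24^2/2! = 0.205563
  p_II = e^(−7.18)·7.18^2/2! = 0.0196329
  p_III = e^(−8.03)·8.03^2/2! = 0.0104958
  p_IV = e^(−9.58)·9.58^2/2! = 0.00317073
Unnormalised posteriors:
  w_I·p_I = 0.31 × 0.205563 = 0.0637247
  w_II·p_II = 0.20 × 0.0196329 = 0.00392658
  w_III·p_III = 0.10 × 0.0104958 = 0.00104958
  w_IV·p_IV = 0.39 × 0.00317073 = 0.00123659
Denominator: 0.0637247 + 0.00392658 + 0.00104958 + 0.00123659 = 0.0699374
Responsibility of State I: 0.0637247 / 0.0699374 ≈ 0.9112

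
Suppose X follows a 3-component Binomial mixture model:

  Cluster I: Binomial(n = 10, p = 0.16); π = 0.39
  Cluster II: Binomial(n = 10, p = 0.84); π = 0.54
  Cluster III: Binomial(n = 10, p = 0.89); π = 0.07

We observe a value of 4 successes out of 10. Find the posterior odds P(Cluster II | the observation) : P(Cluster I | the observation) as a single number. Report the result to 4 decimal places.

Only the two components matter; the odds are (π_i f_i(x)) / (π_j f_j(x)).
Component likelihoods at x = 4 successes out of 10:
  f_I = 0.0483476
  f_II = 0.00175411
  f_III = 0.000233419
Posterior odds = (π_II·f_II) / (π_I·f_I) = (0.54·0.00175411) / (0.39·0.0483476) = 0.000947218 / 0.0188556 ≈ 0.0502

0.0502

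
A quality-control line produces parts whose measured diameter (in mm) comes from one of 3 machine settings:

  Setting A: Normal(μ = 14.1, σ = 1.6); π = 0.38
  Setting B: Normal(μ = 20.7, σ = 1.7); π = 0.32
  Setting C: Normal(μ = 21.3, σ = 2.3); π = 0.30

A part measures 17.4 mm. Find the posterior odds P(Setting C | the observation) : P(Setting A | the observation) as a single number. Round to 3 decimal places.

1.094

Since P(k|x) ∝ w_k f_k(x), the posterior odds are w_i f_i(x) / (w_j f_j(x)).
Normal densities:
  f_A = (1/(1.6·√(2π)))·exp(−(17.4−14.1)²/(2·1.6²)) = 0.249339·exp(-2.12695) = 0.0297212
  f_B = (1/(1.7·√(2π)))·exp(−(17.4−20.7)²/(2·1.7²)) = 0.234672·exp(-1.88408) = 0.0356627
  f_C = (1/(2.3·√(2π)))·exp(−(17.4−21.3)²/(2·2.3²)) = 0.173453·exp(-1.43762) = 0.0411939
0.0123582 / 0.011294 ≈ 1.094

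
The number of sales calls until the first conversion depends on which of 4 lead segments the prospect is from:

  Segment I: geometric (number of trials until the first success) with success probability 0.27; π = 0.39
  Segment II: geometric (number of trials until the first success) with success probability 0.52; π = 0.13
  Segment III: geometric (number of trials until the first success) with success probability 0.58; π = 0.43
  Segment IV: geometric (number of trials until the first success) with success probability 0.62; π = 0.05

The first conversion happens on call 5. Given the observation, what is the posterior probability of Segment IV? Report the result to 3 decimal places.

The responsibility of component k is π_k f_k(x) divided by Σ_j π_j f_j(x).
Component likelihoods at x = 5:
  p_I = 0.0766753
  p_II = 0.0276038
  p_III = 0.0180478
  p_IV = 0.0129278
Unnormalised posteriors:
  π_I·p_I = 0.39 × 0.0766753 = 0.0299033
  π_II·p_II = 0.13 × 0.0276038 = 0.00358849
  π_III·p_III = 0.43 × 0.0180478 = 0.00776057
  π_IV·p_IV = 0.05 × 0.0129278 = 0.000646392
Sum: 0.0299033 + 0.00358849 + 0.00776057 + 0.000646392 = 0.0418988
P(Segment IV | 5) ≈ 0.015

0.015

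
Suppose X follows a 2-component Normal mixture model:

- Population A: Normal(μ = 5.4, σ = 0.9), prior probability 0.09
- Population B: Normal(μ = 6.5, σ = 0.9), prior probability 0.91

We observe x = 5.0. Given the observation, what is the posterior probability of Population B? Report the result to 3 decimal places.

0.736

Apply Bayes' rule: the posterior for each component is proportional to its prior times its likelihood at x.
Evaluate each component's likelihood at the observed value:
  f_A = (1/(0.9·√(2π)))·exp(−(5.0−5.4)²/(2·0.9²)) = 0.443269·exp(-0.09877) = 0.401582
  f_B = (1/(0.9·√(2π)))·exp(−(5.0−6.5)²/(2·0.9²)) = 0.443269·exp(-1.38889) = 0.11053
Prior × likelihood for each component:
  π_A·f_A = 0.09 × 0.401582 = 0.0361424
  π_B·f_B = 0.91 × 0.11053 = 0.100582
Denominator: 0.0361424 + 0.100582 = 0.136725
P(Population B | the observation) = 0.100582 / 0.136725 ≈ 0.736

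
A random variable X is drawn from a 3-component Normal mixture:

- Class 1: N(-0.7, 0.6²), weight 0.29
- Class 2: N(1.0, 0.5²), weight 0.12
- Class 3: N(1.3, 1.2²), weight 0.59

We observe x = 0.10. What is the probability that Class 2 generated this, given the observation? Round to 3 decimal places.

0.087

By Bayes' theorem, P(k | x) = w_k f_k(x) / Σ_j w_j f_j(x).
Component likelihoods at x = 0.10:
  p_1 = 0.27335
  p_2 = 0.1579
  p_3 = 0.201642
Weight by the priors:
  w_1·p_1 = 0.29 × 0.27335 = 0.0792715
  w_2·p_2 = 0.12 × 0.1579 = 0.018948
  w_3·p_3 = 0.59 × 0.201642 = 0.118969
Sum: 0.0792715 + 0.018948 + 0.118969 = 0.217189
P(Class 2 | x) = 0.018948 / 0.217189 ≈ 0.087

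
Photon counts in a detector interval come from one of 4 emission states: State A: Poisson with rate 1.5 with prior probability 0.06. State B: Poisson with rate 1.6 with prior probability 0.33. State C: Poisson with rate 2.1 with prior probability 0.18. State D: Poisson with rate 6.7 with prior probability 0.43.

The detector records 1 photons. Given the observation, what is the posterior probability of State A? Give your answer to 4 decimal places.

By Bayes' theorem, P(k | x) = π_k f_k(x) / Σ_j π_j f_j(x).
Poisson probabilities:
  L_A = e^(−1.5)·1.5^1/1! = 0.334695
  L_B = e^(−1.6)·1.6^1/1! = 0.323034
  L_C = e^(−2.1)·2.1^1/1! = 0.257158
  L_D = e^(−6.7)·6.7^1/1! = 0.00824711
Multiply by the mixture weights:
  π_A·L_A = 0.06 × 0.334695 = 0.0200817
  π_B·L_B = 0.33 × 0.323034 = 0.106601
  π_C·L_C = 0.18 × 0.257158 = 0.0462885
  π_D·L_D = 0.43 × 0.00824711 = 0.00354626
Sum: 0.0200817 + 0.106601 + 0.0462885 + 0.00354626 = 0.176518
P(State A | 1 photons) ≈ 0.1138

0.1138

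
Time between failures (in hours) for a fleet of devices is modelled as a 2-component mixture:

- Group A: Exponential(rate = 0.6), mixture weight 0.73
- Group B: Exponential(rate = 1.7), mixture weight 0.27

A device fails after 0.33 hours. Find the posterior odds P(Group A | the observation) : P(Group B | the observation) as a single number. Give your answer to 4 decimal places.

Since P(k|x) ∝ P(Z=k) f_k(x), the posterior odds are P(Z=i) f_i(x) / (P(Z=j) f_j(x)).
Exponential densities:
  L_A = 0.6·e^(−0.6·0.33) = 0.6·e^(−0.1980) = 0.492222
  L_B = 1.7·e^(−1.7·0.33) = 1.7·e^(−0.5610) = 0.970085
0.359322 / 0.261923 ≈ 1.3719

1.3719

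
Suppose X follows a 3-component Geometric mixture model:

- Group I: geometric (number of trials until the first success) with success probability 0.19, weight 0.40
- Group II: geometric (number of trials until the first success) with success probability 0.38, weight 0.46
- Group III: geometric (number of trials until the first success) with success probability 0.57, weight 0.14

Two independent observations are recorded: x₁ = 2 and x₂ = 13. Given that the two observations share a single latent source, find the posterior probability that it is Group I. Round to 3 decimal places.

0.875

By Bayes' theorem, P(k | x) = π_k f_k(x) / Σ_j π_j f_j(x).
Since both observations come from the same component, the likelihood for component k is f_k(x₁)·f_k(x₂).
  p_I = [0.19·(1−0.19)^1 = 0.19·0.81 = 0.1539] × [0.0151556] = 0.00233245
  p_II = [0.38·(1−0.38)^1 = 0.38·0.62 = 0.2356] × [0.00122598] = 0.000288841
  p_III = [0.57·(1−0.57)^1 = 0.57·0.43 = 0.2451] × [2.2777e-05] = 5.58264e-06
Multiply by the mixture weights:
  π_I·p_I = 0.40 × 0.00233245 = 0.00093298
  π_II·p_II = 0.46 × 0.000288841 = 0.000132867
  π_III·p_III = 0.14 × 5.58264e-06 = 7.8157e-07
Sum: 0.00093298 + 0.000132867 + 7.8157e-07 = 0.00106663
P(Group I | x₁,x₂) = 0.00093298 / 0.00106663 ≈ 0.875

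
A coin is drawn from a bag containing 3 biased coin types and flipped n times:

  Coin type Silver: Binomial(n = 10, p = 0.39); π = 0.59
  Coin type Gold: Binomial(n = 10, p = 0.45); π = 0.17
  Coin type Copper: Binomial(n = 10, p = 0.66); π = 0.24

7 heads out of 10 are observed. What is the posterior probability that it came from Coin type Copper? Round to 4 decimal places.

0.6400

P(component k | x) = w_k·f_k(x) / marginal(x), where marginal(x) = Σ_j w_j·f_j(x).
Binomial probabilities:
  f_Silver = 0.0373786
  f_Gold = 0.0746031
  f_Copper = 0.257292
Prior × likelihood for each component:
  w_Silver·f_Silver = 0.59 × 0.0373786 = 0.0220534
  w_Gold·f_Gold = 0.17 × 0.0746031 = 0.0126825
  w_Copper·f_Copper = 0.24 × 0.257292 = 0.06175
Sum: 0.0220534 + 0.0126825 + 0.06175 = 0.0964859
So the posterior for Coin type Copper is 0.06175 / 0.0964859 ≈ 0.6400.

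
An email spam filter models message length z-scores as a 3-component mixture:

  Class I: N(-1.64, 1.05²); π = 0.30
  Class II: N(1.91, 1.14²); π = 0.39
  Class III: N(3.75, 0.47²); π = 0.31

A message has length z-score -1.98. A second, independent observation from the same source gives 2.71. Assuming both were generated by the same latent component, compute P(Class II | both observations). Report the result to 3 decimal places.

0.935

P(component k | x) = w_k·f_k(x) / marginal(x), where marginal(x) = Σ_j w_j·f_j(x).
Since both observations come from the same component, the likelihood for component k is f_k(x₁)·f_k(x₂).
  f_I = [(1/(1.05·√(2π)))·exp(−(-1.98−-1.64)²/(2·1.05²)) = 0.379945·exp(-0.05243) = 0.360539] × [7.12468e-05] = 2.56872e-05
  f_II = [(1/(1.14·√(2π)))·exp(−(-1.98−1.91)²/(2·1.14²)) = 0.349949·exp(-5.82183) = 0.00103661] × [0.27357] = 0.000283587
  f_III = [(1/(0.47·√(2π)))·exp(−(-1.98−3.75)²/(2·0.47²)) = 0.848813·exp(-74.31621) = 4.50499e-33] × [0.0733816] = 3.30583e-34
Weight by the priors:
  w_I·f_I = 0.30 × 2.56872e-05 = 7.70617e-06
  w_II·f_II = 0.39 × 0.000283587 = 0.000110599
  w_III·f_III = 0.31 × 3.30583e-34 = 1.02481e-34
Normaliser: 7.70617e-06 + 0.000110599 + 1.02481e-34 = 0.000118305
P(Class II | x₁,x₂) = 0.000110599 / 0.000118305 ≈ 0.935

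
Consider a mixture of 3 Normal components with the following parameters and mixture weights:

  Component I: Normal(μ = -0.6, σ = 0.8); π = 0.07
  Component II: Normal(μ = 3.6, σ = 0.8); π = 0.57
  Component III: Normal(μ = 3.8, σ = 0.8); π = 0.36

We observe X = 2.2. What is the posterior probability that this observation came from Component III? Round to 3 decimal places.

By Bayes' theorem, P(k | x) = π_k f_k(x) / Σ_j π_j f_j(x).
Component likelihoods at x = 2.2:
  f_I = 0.00109085
  f_II = 0.107847
  f_III = 0.0674887
Prior × likelihood for each component:
  π_I·f_I = 0.07 × 0.00109085 = 7.63597e-05
  π_II·f_II = 0.57 × 0.107847 = 0.0614726
  π_III·f_III = 0.36 × 0.0674887 = 0.0242959
Denominator: 7.63597e-05 + 0.0614726 + 0.0242959 = 0.0858449
P(Component III | the observation) ≈ 0.283

0.283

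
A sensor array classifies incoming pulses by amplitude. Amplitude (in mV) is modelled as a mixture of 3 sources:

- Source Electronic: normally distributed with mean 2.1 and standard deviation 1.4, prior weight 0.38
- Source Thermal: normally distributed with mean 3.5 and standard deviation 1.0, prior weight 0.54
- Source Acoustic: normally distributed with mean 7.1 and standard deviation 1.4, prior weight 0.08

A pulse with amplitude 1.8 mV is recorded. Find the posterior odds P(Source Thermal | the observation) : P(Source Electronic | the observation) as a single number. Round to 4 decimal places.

Since P(k|x) ∝ π_k f_k(x), the posterior odds are π_i f_i(x) / (π_j f_j(x)).
Evaluate each component's likelihood at the observed value:
  L_Electronic = 0.278491
  L_Thermal = 0.0940491
  L_Acoustic = 0.000220144
Posterior odds = (π_Thermal·L_Thermal) / (π_Electronic·L_Electronic) = (0.54·0.0940491) / (0.38·0.278491) = 0.0507865 / 0.105827 ≈ 0.4799

0.4799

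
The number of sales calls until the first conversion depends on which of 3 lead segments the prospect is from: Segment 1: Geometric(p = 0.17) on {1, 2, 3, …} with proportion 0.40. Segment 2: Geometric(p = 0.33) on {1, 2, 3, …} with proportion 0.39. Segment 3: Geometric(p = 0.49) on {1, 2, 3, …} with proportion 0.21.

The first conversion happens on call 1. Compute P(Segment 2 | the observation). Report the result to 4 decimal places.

0.4296

Apply Bayes' rule: the posterior for each component is proportional to its prior times its likelihood at x.
Geometric probabilities:
  L_1 = 0.17·(1−0.17)^0 = 0.17·1 = 0.17
  L_2 = 0.33·(1−0.33)^0 = 0.33·1 = 0.33
  L_3 = 0.49·(1−0.49)^0 = 0.49·1 = 0.49
Unnormalised posteriors:
  P(Z=1)·L_1 = 0.40 × 0.17 = 0.068
  P(Z=2)·L_2 = 0.39 × 0.33 = 0.1287
  P(Z=3)·L_3 = 0.21 × 0.49 = 0.1029
Denominator: 0.068 + 0.1287 + 0.1029 = 0.2996
P(Segment 2 | x) ≈ 0.4296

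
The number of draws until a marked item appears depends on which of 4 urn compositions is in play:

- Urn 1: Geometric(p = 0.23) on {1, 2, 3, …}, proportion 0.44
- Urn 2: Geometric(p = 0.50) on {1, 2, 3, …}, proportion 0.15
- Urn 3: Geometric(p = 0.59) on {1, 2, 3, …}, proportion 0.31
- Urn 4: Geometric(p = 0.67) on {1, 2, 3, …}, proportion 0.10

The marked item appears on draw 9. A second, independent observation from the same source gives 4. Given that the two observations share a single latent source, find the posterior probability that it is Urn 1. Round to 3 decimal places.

Apply Bayes' rule: the posterior for each component is proportional to its prior times its likelihood at x.
Since both observations come from the same component, the likelihood for component k is f_k(x₁)·f_k(x₂).
  f_1 = [0.23·(1−0.23)^8 = 0.23·0.123574 = 0.0284219] × [0.105003] = 0.00298438
  f_2 = [0.50·(1−0.50)^8 = 0.50·0.00390625 = 0.00195312] × [0.0625] = 0.00012207
  f_3 = [0.59·(1−0.59)^8 = 0.59·0.000798493 = 0.000471111] × [0.0406634] = 1.9157e-05
  f_4 = [0.67·(1−0.67)^8 = 0.67·0.000140641 = 9.42294e-05] × [0.0240778] = 2.26884e-06
Multiply by the mixture weights:
  π_1·f_1 = 0.44 × 0.00298438 = 0.00131313
  π_2·f_2 = 0.15 × 0.00012207 = 1.83105e-05
  π_3·f_3 = 0.31 × 1.9157e-05 = 5.93866e-06
  π_4·f_4 = 0.10 × 2.26884e-06 = 2.26884e-07
Evidence: 0.00131313 + 1.83105e-05 + 5.93866e-06 + 2.26884e-07 = 0.0013376
P(Urn 1 | x) = 0.00131313 / 0.0013376 ≈ 0.982

0.982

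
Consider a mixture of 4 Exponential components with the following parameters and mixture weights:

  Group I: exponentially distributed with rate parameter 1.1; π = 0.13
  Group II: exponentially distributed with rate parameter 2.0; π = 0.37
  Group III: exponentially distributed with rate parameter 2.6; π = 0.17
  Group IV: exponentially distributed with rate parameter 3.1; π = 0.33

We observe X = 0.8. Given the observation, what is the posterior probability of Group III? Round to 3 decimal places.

By Bayes' theorem, P(k | x) = P(Z=k) f_k(x) / Σ_j P(Z=j) f_j(x).
Evaluate each component's likelihood at the observed value:
  f_I = 1.1·e^(−1.1·0.8) = 1.1·e^(−0.8800) = 0.456261
  f_II = 2.0·e^(−2.0·0.8) = 2.0·e^(−1.6000) = 0.403793
  f_III = 2.6·e^(−2.6·0.8) = 2.6·e^(−2.0800) = 0.324819
  f_IV = 3.1·e^(−3.1·0.8) = 3.1·e^(−2.4800) = 0.259604
Prior × likelihood for each component:
  P(Z=I)·f_I = 0.13 × 0.456261 = 0.059314
  P(Z=II)·f_II = 0.37 × 0.403793 = 0.149403
  P(Z=III)·f_III = 0.17 × 0.324819 = 0.0552192
  P(Z=IV)·f_IV = 0.33 × 0.259604 = 0.0856693
Marginal: 0.059314 + 0.149403 + 0.0552192 + 0.0856693 = 0.349606
So the posterior for Group III is 0.0552192 / 0.349606 ≈ 0.158.

0.158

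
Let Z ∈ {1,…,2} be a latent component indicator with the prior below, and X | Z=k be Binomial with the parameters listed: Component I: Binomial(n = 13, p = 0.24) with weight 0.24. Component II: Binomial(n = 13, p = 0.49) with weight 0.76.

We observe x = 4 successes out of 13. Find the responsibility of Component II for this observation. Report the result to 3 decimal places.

0.603

P(component k | x) = π_k·f_k(x) / marginal(x), where marginal(x) = Σ_j π_j·f_j(x).
Binomial probabilities:
  L_I = C(13,4)·0.24^4·0.76^9 = 715·0.00331776·0.0845906 = 0.200666
  L_II = C(13,4)·0.49^4·0.51^9 = 715·0.057648·0.00233417 = 0.0962104
Prior × likelihood for each component:
  π_I·L_I = 0.24 × 0.200666 = 0.0481598
  π_II·L_II = 0.76 × 0.0962104 = 0.0731199
Normaliser: 0.0481598 + 0.0731199 = 0.12128
So the posterior for Component II is 0.0731199 / 0.12128 ≈ 0.603.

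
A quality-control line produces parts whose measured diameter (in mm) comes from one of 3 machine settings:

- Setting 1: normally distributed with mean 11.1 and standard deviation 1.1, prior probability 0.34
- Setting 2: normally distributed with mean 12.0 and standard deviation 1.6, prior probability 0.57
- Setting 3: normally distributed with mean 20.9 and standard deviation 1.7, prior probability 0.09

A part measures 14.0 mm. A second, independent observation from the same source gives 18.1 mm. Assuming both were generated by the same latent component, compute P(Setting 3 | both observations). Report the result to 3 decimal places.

P(component k | x) = π_k·f_k(x) / marginal(x), where marginal(x) = Σ_j π_j·f_j(x).
Since both observations come from the same component, the likelihood for component k is f_k(x₁)·f_k(x₂).
  p_1 = [0.0112268] × [5.8338e-10] = 6.54946e-12
  p_2 = [0.114156] × [0.000173989] = 1.98618e-05
  p_3 = [6.21108e-05] × [0.0604482] = 3.75449e-06
Unnormalised posteriors:
  π_1·p_1 = 0.34 × 6.54946e-12 = 2.22682e-12
  π_2·p_2 = 0.57 × 1.98618e-05 = 1.13212e-05
  π_3·p_3 = 0.09 × 3.75449e-06 = 3.37904e-07
Evidence: 2.22682e-12 + 1.13212e-05 + 3.37904e-07 = 1.16591e-05
P(Setting 3 | x₁,x₂) ≈ 0.029

0.029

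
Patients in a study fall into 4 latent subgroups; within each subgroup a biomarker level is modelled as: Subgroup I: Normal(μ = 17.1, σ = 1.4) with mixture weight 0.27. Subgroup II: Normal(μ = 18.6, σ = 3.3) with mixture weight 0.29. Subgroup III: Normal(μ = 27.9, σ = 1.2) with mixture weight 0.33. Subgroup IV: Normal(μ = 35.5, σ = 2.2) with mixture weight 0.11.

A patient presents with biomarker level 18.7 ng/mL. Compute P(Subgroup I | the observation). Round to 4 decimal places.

0.5333

P(component k | x) = π_k·f_k(x) / marginal(x), where marginal(x) = Σ_j π_j·f_j(x).
Component likelihoods at x = 18.7 ng/mL:
  f_I = 0.148307
  f_II = 0.120836
  f_III = 5.73187e-14
  f_IV = 3.94232e-14
Unnormalised posteriors:
  π_I·f_I = 0.27 × 0.148307 = 0.0400428
  π_II·f_II = 0.29 × 0.120836 = 0.0350425
  π_III·f_III = 0.33 × 5.73187e-14 = 1.89152e-14
  π_IV·f_IV = 0.11 × 3.94232e-14 = 4.33656e-15
Marginal: 0.0400428 + 0.0350425 + 1.89152e-14 + 4.33656e-15 = 0.0750853
P(Subgroup I | x) ≈ 0.5333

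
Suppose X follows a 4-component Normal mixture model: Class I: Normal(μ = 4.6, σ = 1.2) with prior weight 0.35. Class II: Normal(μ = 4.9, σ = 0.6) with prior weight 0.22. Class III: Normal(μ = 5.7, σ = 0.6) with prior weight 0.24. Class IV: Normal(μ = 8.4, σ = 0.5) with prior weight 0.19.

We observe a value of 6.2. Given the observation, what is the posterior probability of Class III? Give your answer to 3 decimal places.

The responsibility of component k is π_k f_k(x) divided by Σ_j π_j f_j(x).
Normal densities:
  f_I = (1/(1.2·√(2π)))·exp(−(6.2−4.6)²/(2·1.2²)) = 0.332452·exp(-0.88889) = 0.136675
  f_II = (1/(0.6·√(2π)))·exp(−(6.2−4.9)²/(2·0.6²)) = 0.664904·exp(-2.34722) = 0.0635877
  f_III = (1/(0.6·√(2π)))·exp(−(6.2−5.7)²/(2·0.6²)) = 0.664904·exp(-0.34722) = 0.469853
  f_IV = (1/(0.5·√(2π)))·exp(−(6.2−8.4)²/(2·0.5²)) = 0.797885·exp(-9.68000) = 4.98849e-05
Prior × likelihood for each component:
  π_I·f_I = 0.35 × 0.136675 = 0.0478363
  π_II·f_II = 0.22 × 0.0635877 = 0.0139893
  π_III·f_III = 0.24 × 0.469853 = 0.112765
  π_IV·f_IV = 0.19 × 4.98849e-05 = 9.47814e-06
Marginal: 0.0478363 + 0.0139893 + 0.112765 + 9.47814e-06 = 0.1746
P(Class III | 6.2) = 0.112765 / 0.1746 ≈ 0.646

0.646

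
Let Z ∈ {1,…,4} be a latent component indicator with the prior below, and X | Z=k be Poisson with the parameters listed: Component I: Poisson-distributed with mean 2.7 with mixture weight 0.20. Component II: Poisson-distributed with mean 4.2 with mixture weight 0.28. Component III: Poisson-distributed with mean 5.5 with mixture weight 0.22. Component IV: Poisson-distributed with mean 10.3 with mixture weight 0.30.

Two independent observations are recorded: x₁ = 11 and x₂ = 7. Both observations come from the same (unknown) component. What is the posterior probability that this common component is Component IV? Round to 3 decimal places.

Posterior ∝ prior × likelihood, so P(k | x) ∝ P(Z=k) f_k(x); normalise over all components.
Since both observations come from the same component, the likelihood for component k is f_k(x₁)·f_k(x₂).
  L_I = [e^(−2.7)·2.7^11/11! = 9.35946e-05] × [0.0139483] = 1.30548e-06
  L_II = [e^(−4.2)·4.2^11/11! = 0.00269494] × [0.0685927] = 0.000184853
  L_III = [e^(−5.5)·5.5^11/11! = 0.0142631] × [0.123449] = 0.00176077
  L_IV = [e^(−10.3)·10.3^11/11! = 0.116633] × [0.0820724] = 0.00957233
Weight by the priors:
  P(Z=I)·L_I = 0.20 × 1.30548e-06 = 2.61097e-07
  P(Z=II)·L_II = 0.28 × 0.000184853 = 5.17589e-05
  P(Z=III)·L_III = 0.22 × 0.00176077 = 0.00038737
  P(Z=IV)·L_IV = 0.30 × 0.00957233 = 0.0028717
Denominator: 2.61097e-07 + 5.17589e-05 + 0.00038737 + 0.0028717 = 0.00331109
P(Component IV | x₁, x₂) = 0.0028717 / 0.00331109 ≈ 0.867

0.867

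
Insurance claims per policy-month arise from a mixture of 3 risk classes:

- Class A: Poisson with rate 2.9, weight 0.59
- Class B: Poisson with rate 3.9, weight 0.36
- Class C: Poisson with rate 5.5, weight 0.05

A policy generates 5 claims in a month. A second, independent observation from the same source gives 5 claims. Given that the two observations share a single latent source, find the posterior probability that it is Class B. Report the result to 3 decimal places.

The responsibility of component k is π_k f_k(x) divided by Σ_j π_j f_j(x).
Since both observations come from the same component, the likelihood for component k is f_k(x₁)·f_k(x₂).
  L_A = [0.0940491] × [0.0940491] = 0.00884524
  L_B = [0.152193] × [0.152193] = 0.0231626
  L_C = [0.171401] × [0.171401] = 0.0293782
Weight by the priors:
  π_A·L_A = 0.59 × 0.00884524 = 0.00521869
  π_B·L_B = 0.36 × 0.0231626 = 0.00833852
  π_C·L_C = 0.05 × 0.0293782 = 0.00146891
Denominator: 0.00521869 + 0.00833852 + 0.00146891 = 0.0150261
So the posterior for Class B is 0.00833852 / 0.0150261 ≈ 0.555.

0.555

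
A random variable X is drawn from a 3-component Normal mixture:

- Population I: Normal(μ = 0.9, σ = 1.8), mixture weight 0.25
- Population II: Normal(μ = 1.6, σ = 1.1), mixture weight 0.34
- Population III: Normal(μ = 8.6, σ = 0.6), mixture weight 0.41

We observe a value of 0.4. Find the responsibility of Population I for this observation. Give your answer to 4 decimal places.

0.4394

The responsibility of component k is P(Z=k) f_k(x) divided by Σ_j P(Z=j) f_j(x).
Component likelihoods at x = 0.4:
  f_I = (1/(1.8·√(2π)))·exp(−(0.4−0.9)²/(2·1.8²)) = 0.221635·exp(-0.03858) = 0.213247
  f_II = (1/(1.1·√(2π)))·exp(−(0.4−1.6)²/(2·1.1²)) = 0.362675·exp(-0.59504) = 0.20003
  f_III = (1/(0.6·√(2π)))·exp(−(0.4−8.6)²/(2·0.6²)) = 0.664904·exp(-93.38889) = 1.83857e-41
Prior × likelihood for each component:
  P(Z=I)·f_I = 0.25 × 0.213247 = 0.0533117
  P(Z=II)·f_II = 0.34 × 0.20003 = 0.0680101
  P(Z=III)·f_III = 0.41 × 1.83857e-41 = 7.53813e-42
Denominator: 0.0533117 + 0.0680101 + 7.53813e-42 = 0.121322
Responsibility of Population I: 0.0533117 / 0.121322 ≈ 0.4394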